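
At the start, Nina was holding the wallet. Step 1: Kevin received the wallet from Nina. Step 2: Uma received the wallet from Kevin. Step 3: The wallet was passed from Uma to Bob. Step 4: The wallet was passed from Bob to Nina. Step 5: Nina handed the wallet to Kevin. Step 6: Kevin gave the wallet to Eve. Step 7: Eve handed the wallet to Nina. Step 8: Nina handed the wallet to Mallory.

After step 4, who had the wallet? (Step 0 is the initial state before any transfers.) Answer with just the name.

Tracking the wallet holder through step 4:
After step 0 (start): Nina
After step 1: Kevin
After step 2: Uma
After step 3: Bob
After step 4: Nina

At step 4, the holder is Nina.

Answer: Nina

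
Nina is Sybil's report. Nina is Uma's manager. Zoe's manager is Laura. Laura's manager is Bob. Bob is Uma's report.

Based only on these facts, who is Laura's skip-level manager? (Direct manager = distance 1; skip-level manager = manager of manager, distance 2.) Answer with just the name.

Answer: Uma

Derivation:
Reconstructing the manager chain from the given facts:
  Sybil -> Nina -> Uma -> Bob -> Laura -> Zoe
(each arrow means 'manager of the next')
Positions in the chain (0 = top):
  position of Sybil: 0
  position of Nina: 1
  position of Uma: 2
  position of Bob: 3
  position of Laura: 4
  position of Zoe: 5

Laura is at position 4; the skip-level manager is 2 steps up the chain, i.e. position 2: Uma.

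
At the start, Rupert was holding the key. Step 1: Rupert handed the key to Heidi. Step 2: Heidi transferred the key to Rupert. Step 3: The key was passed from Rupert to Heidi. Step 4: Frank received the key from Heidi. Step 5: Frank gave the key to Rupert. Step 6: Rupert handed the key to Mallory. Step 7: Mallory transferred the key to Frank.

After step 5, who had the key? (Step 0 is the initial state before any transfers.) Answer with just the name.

Answer: Rupert

Derivation:
Tracking the key holder through step 5:
After step 0 (start): Rupert
After step 1: Heidi
After step 2: Rupert
After step 3: Heidi
After step 4: Frank
After step 5: Rupert

At step 5, the holder is Rupert.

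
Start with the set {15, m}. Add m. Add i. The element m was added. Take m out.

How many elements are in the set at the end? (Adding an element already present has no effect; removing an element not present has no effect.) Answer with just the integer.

Tracking the set through each operation:
Start: {15, m}
Event 1 (add m): already present, no change. Set: {15, m}
Event 2 (add i): added. Set: {15, i, m}
Event 3 (add m): already present, no change. Set: {15, i, m}
Event 4 (remove m): removed. Set: {15, i}

Final set: {15, i} (size 2)

Answer: 2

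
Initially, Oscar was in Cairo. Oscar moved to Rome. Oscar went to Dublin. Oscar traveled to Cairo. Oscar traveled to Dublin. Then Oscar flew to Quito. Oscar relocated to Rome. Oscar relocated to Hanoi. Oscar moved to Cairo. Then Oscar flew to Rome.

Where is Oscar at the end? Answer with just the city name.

Answer: Rome

Derivation:
Tracking Oscar's location:
Start: Oscar is in Cairo.
After move 1: Cairo -> Rome. Oscar is in Rome.
After move 2: Rome -> Dublin. Oscar is in Dublin.
After move 3: Dublin -> Cairo. Oscar is in Cairo.
After move 4: Cairo -> Dublin. Oscar is in Dublin.
After move 5: Dublin -> Quito. Oscar is in Quito.
After move 6: Quito -> Rome. Oscar is in Rome.
After move 7: Rome -> Hanoi. Oscar is in Hanoi.
After move 8: Hanoi -> Cairo. Oscar is in Cairo.
After move 9: Cairo -> Rome. Oscar is in Rome.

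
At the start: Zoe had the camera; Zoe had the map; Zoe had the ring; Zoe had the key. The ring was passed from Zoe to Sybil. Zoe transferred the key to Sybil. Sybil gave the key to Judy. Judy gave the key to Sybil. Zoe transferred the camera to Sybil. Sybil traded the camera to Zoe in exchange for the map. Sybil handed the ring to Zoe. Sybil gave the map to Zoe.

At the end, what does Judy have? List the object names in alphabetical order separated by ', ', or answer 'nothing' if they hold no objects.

Tracking all object holders:
Start: camera:Zoe, map:Zoe, ring:Zoe, key:Zoe
Event 1 (give ring: Zoe -> Sybil). State: camera:Zoe, map:Zoe, ring:Sybil, key:Zoe
Event 2 (give key: Zoe -> Sybil). State: camera:Zoe, map:Zoe, ring:Sybil, key:Sybil
Event 3 (give key: Sybil -> Judy). State: camera:Zoe, map:Zoe, ring:Sybil, key:Judy
Event 4 (give key: Judy -> Sybil). State: camera:Zoe, map:Zoe, ring:Sybil, key:Sybil
Event 5 (give camera: Zoe -> Sybil). State: camera:Sybil, map:Zoe, ring:Sybil, key:Sybil
Event 6 (swap camera<->map: now camera:Zoe, map:Sybil). State: camera:Zoe, map:Sybil, ring:Sybil, key:Sybil
Event 7 (give ring: Sybil -> Zoe). State: camera:Zoe, map:Sybil, ring:Zoe, key:Sybil
Event 8 (give map: Sybil -> Zoe). State: camera:Zoe, map:Zoe, ring:Zoe, key:Sybil

Final state: camera:Zoe, map:Zoe, ring:Zoe, key:Sybil
Judy holds: (nothing).

Answer: nothing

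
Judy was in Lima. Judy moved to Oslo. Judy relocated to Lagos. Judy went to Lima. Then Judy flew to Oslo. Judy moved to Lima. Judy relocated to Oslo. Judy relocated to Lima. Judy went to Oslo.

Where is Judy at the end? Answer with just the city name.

Answer: Oslo

Derivation:
Tracking Judy's location:
Start: Judy is in Lima.
After move 1: Lima -> Oslo. Judy is in Oslo.
After move 2: Oslo -> Lagos. Judy is in Lagos.
After move 3: Lagos -> Lima. Judy is in Lima.
After move 4: Lima -> Oslo. Judy is in Oslo.
After move 5: Oslo -> Lima. Judy is in Lima.
After move 6: Lima -> Oslo. Judy is in Oslo.
After move 7: Oslo -> Lima. Judy is in Lima.
After move 8: Lima -> Oslo. Judy is in Oslo.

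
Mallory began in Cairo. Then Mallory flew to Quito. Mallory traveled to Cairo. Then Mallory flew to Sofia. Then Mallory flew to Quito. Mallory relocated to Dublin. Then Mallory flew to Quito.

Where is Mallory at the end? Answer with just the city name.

Answer: Quito

Derivation:
Tracking Mallory's location:
Start: Mallory is in Cairo.
After move 1: Cairo -> Quito. Mallory is in Quito.
After move 2: Quito -> Cairo. Mallory is in Cairo.
After move 3: Cairo -> Sofia. Mallory is in Sofia.
After move 4: Sofia -> Quito. Mallory is in Quito.
After move 5: Quito -> Dublin. Mallory is in Dublin.
After move 6: Dublin -> Quito. Mallory is in Quito.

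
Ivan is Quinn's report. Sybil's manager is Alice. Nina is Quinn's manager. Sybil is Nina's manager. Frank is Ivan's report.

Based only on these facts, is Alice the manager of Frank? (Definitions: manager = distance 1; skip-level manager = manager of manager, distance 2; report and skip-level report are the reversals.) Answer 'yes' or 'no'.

Answer: no

Derivation:
Reconstructing the manager chain from the given facts:
  Alice -> Sybil -> Nina -> Quinn -> Ivan -> Frank
(each arrow means 'manager of the next')
Positions in the chain (0 = top):
  position of Alice: 0
  position of Sybil: 1
  position of Nina: 2
  position of Quinn: 3
  position of Ivan: 4
  position of Frank: 5

Alice is at position 0, Frank is at position 5; signed distance (j - i) = 5.
'manager' requires j - i = 1. Actual distance is 5, so the relation does NOT hold.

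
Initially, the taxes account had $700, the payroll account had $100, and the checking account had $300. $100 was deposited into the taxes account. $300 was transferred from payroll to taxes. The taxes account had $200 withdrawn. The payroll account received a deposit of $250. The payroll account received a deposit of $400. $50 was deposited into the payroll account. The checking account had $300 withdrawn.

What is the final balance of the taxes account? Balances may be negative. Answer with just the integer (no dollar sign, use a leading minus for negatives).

Tracking account balances step by step:
Start: taxes=700, payroll=100, checking=300
Event 1 (deposit 100 to taxes): taxes: 700 + 100 = 800. Balances: taxes=800, payroll=100, checking=300
Event 2 (transfer 300 payroll -> taxes): payroll: 100 - 300 = -200, taxes: 800 + 300 = 1100. Balances: taxes=1100, payroll=-200, checking=300
Event 3 (withdraw 200 from taxes): taxes: 1100 - 200 = 900. Balances: taxes=900, payroll=-200, checking=300
Event 4 (deposit 250 to payroll): payroll: -200 + 250 = 50. Balances: taxes=900, payroll=50, checking=300
Event 5 (deposit 400 to payroll): payroll: 50 + 400 = 450. Balances: taxes=900, payroll=450, checking=300
Event 6 (deposit 50 to payroll): payroll: 450 + 50 = 500. Balances: taxes=900, payroll=500, checking=300
Event 7 (withdraw 300 from checking): checking: 300 - 300 = 0. Balances: taxes=900, payroll=500, checking=0

Final balance of taxes: 900

Answer: 900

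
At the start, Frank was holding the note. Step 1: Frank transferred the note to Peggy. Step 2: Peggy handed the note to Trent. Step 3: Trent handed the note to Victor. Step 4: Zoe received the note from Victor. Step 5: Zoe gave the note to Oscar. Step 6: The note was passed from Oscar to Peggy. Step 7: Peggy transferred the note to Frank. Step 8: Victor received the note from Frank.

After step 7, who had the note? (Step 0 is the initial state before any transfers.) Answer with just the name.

Tracking the note holder through step 7:
After step 0 (start): Frank
After step 1: Peggy
After step 2: Trent
After step 3: Victor
After step 4: Zoe
After step 5: Oscar
After step 6: Peggy
After step 7: Frank

At step 7, the holder is Frank.

Answer: Frank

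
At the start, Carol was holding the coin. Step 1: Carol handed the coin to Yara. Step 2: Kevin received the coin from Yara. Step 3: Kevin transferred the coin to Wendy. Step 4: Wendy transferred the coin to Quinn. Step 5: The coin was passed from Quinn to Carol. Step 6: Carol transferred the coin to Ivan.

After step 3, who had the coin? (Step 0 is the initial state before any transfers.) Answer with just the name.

Tracking the coin holder through step 3:
After step 0 (start): Carol
After step 1: Yara
After step 2: Kevin
After step 3: Wendy

At step 3, the holder is Wendy.

Answer: Wendy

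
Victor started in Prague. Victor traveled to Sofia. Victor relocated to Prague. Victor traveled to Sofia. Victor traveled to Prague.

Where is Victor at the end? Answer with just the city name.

Tracking Victor's location:
Start: Victor is in Prague.
After move 1: Prague -> Sofia. Victor is in Sofia.
After move 2: Sofia -> Prague. Victor is in Prague.
After move 3: Prague -> Sofia. Victor is in Sofia.
After move 4: Sofia -> Prague. Victor is in Prague.

Answer: Prague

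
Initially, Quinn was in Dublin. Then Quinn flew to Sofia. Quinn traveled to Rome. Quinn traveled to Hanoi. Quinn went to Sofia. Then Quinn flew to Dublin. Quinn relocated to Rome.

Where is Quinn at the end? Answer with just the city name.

Tracking Quinn's location:
Start: Quinn is in Dublin.
After move 1: Dublin -> Sofia. Quinn is in Sofia.
After move 2: Sofia -> Rome. Quinn is in Rome.
After move 3: Rome -> Hanoi. Quinn is in Hanoi.
After move 4: Hanoi -> Sofia. Quinn is in Sofia.
After move 5: Sofia -> Dublin. Quinn is in Dublin.
After move 6: Dublin -> Rome. Quinn is in Rome.

Answer: Rome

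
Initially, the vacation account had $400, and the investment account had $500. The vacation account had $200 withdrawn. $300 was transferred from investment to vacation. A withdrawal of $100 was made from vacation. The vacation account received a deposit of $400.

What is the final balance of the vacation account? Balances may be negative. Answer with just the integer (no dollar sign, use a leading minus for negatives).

Tracking account balances step by step:
Start: vacation=400, investment=500
Event 1 (withdraw 200 from vacation): vacation: 400 - 200 = 200. Balances: vacation=200, investment=500
Event 2 (transfer 300 investment -> vacation): investment: 500 - 300 = 200, vacation: 200 + 300 = 500. Balances: vacation=500, investment=200
Event 3 (withdraw 100 from vacation): vacation: 500 - 100 = 400. Balances: vacation=400, investment=200
Event 4 (deposit 400 to vacation): vacation: 400 + 400 = 800. Balances: vacation=800, investment=200

Final balance of vacation: 800

Answer: 800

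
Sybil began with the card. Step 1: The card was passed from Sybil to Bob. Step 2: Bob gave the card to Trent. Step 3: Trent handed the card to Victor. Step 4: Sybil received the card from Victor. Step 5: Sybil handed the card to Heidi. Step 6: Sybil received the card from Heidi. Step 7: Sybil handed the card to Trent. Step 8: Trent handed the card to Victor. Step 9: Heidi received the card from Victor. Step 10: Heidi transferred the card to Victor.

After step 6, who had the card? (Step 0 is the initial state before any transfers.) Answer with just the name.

Tracking the card holder through step 6:
After step 0 (start): Sybil
After step 1: Bob
After step 2: Trent
After step 3: Victor
After step 4: Sybil
After step 5: Heidi
After step 6: Sybil

At step 6, the holder is Sybil.

Answer: Sybil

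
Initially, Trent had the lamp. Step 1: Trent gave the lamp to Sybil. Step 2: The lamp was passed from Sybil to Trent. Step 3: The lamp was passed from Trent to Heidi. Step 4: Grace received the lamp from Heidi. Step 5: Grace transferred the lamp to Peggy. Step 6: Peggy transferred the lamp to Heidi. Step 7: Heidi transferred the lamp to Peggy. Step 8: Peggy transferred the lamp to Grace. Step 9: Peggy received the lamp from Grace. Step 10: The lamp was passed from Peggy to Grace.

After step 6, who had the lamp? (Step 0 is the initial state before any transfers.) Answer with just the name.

Answer: Heidi

Derivation:
Tracking the lamp holder through step 6:
After step 0 (start): Trent
After step 1: Sybil
After step 2: Trent
After step 3: Heidi
After step 4: Grace
After step 5: Peggy
After step 6: Heidi

At step 6, the holder is Heidi.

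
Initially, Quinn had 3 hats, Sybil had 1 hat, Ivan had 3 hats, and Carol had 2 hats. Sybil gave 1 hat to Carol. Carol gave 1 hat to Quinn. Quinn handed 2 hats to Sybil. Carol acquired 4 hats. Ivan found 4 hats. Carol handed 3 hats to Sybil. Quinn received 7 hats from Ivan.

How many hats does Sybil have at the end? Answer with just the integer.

Answer: 5

Derivation:
Tracking counts step by step:
Start: Quinn=3, Sybil=1, Ivan=3, Carol=2
Event 1 (Sybil -> Carol, 1): Sybil: 1 -> 0, Carol: 2 -> 3. State: Quinn=3, Sybil=0, Ivan=3, Carol=3
Event 2 (Carol -> Quinn, 1): Carol: 3 -> 2, Quinn: 3 -> 4. State: Quinn=4, Sybil=0, Ivan=3, Carol=2
Event 3 (Quinn -> Sybil, 2): Quinn: 4 -> 2, Sybil: 0 -> 2. State: Quinn=2, Sybil=2, Ivan=3, Carol=2
Event 4 (Carol +4): Carol: 2 -> 6. State: Quinn=2, Sybil=2, Ivan=3, Carol=6
Event 5 (Ivan +4): Ivan: 3 -> 7. State: Quinn=2, Sybil=2, Ivan=7, Carol=6
Event 6 (Carol -> Sybil, 3): Carol: 6 -> 3, Sybil: 2 -> 5. State: Quinn=2, Sybil=5, Ivan=7, Carol=3
Event 7 (Ivan -> Quinn, 7): Ivan: 7 -> 0, Quinn: 2 -> 9. State: Quinn=9, Sybil=5, Ivan=0, Carol=3

Sybil's final count: 5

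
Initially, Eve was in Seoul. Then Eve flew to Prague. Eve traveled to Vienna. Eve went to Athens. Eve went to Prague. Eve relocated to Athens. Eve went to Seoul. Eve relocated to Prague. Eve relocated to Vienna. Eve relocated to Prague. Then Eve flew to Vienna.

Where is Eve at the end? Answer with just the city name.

Answer: Vienna

Derivation:
Tracking Eve's location:
Start: Eve is in Seoul.
After move 1: Seoul -> Prague. Eve is in Prague.
After move 2: Prague -> Vienna. Eve is in Vienna.
After move 3: Vienna -> Athens. Eve is in Athens.
After move 4: Athens -> Prague. Eve is in Prague.
After move 5: Prague -> Athens. Eve is in Athens.
After move 6: Athens -> Seoul. Eve is in Seoul.
After move 7: Seoul -> Prague. Eve is in Prague.
After move 8: Prague -> Vienna. Eve is in Vienna.
After move 9: Vienna -> Prague. Eve is in Prague.
After move 10: Prague -> Vienna. Eve is in Vienna.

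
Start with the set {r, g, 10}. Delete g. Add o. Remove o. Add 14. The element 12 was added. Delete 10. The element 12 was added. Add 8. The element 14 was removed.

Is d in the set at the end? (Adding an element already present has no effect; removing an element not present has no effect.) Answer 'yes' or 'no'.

Answer: no

Derivation:
Tracking the set through each operation:
Start: {10, g, r}
Event 1 (remove g): removed. Set: {10, r}
Event 2 (add o): added. Set: {10, o, r}
Event 3 (remove o): removed. Set: {10, r}
Event 4 (add 14): added. Set: {10, 14, r}
Event 5 (add 12): added. Set: {10, 12, 14, r}
Event 6 (remove 10): removed. Set: {12, 14, r}
Event 7 (add 12): already present, no change. Set: {12, 14, r}
Event 8 (add 8): added. Set: {12, 14, 8, r}
Event 9 (remove 14): removed. Set: {12, 8, r}

Final set: {12, 8, r} (size 3)
d is NOT in the final set.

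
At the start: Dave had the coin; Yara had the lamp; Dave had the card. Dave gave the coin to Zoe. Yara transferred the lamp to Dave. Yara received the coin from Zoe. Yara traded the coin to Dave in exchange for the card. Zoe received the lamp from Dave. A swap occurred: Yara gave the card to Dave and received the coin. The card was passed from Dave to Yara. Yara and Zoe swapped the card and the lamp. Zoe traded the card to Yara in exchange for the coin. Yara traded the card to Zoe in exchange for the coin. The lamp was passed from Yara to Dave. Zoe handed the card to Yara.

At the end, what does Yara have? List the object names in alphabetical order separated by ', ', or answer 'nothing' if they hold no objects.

Answer: card, coin

Derivation:
Tracking all object holders:
Start: coin:Dave, lamp:Yara, card:Dave
Event 1 (give coin: Dave -> Zoe). State: coin:Zoe, lamp:Yara, card:Dave
Event 2 (give lamp: Yara -> Dave). State: coin:Zoe, lamp:Dave, card:Dave
Event 3 (give coin: Zoe -> Yara). State: coin:Yara, lamp:Dave, card:Dave
Event 4 (swap coin<->card: now coin:Dave, card:Yara). State: coin:Dave, lamp:Dave, card:Yara
Event 5 (give lamp: Dave -> Zoe). State: coin:Dave, lamp:Zoe, card:Yara
Event 6 (swap card<->coin: now card:Dave, coin:Yara). State: coin:Yara, lamp:Zoe, card:Dave
Event 7 (give card: Dave -> Yara). State: coin:Yara, lamp:Zoe, card:Yara
Event 8 (swap card<->lamp: now card:Zoe, lamp:Yara). State: coin:Yara, lamp:Yara, card:Zoe
Event 9 (swap card<->coin: now card:Yara, coin:Zoe). State: coin:Zoe, lamp:Yara, card:Yara
Event 10 (swap card<->coin: now card:Zoe, coin:Yara). State: coin:Yara, lamp:Yara, card:Zoe
Event 11 (give lamp: Yara -> Dave). State: coin:Yara, lamp:Dave, card:Zoe
Event 12 (give card: Zoe -> Yara). State: coin:Yara, lamp:Dave, card:Yara

Final state: coin:Yara, lamp:Dave, card:Yara
Yara holds: card, coin.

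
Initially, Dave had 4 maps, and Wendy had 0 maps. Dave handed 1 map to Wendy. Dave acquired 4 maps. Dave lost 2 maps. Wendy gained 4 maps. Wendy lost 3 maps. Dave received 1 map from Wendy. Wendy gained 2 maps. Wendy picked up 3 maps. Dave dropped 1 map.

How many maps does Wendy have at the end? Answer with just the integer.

Tracking counts step by step:
Start: Dave=4, Wendy=0
Event 1 (Dave -> Wendy, 1): Dave: 4 -> 3, Wendy: 0 -> 1. State: Dave=3, Wendy=1
Event 2 (Dave +4): Dave: 3 -> 7. State: Dave=7, Wendy=1
Event 3 (Dave -2): Dave: 7 -> 5. State: Dave=5, Wendy=1
Event 4 (Wendy +4): Wendy: 1 -> 5. State: Dave=5, Wendy=5
Event 5 (Wendy -3): Wendy: 5 -> 2. State: Dave=5, Wendy=2
Event 6 (Wendy -> Dave, 1): Wendy: 2 -> 1, Dave: 5 -> 6. State: Dave=6, Wendy=1
Event 7 (Wendy +2): Wendy: 1 -> 3. State: Dave=6, Wendy=3
Event 8 (Wendy +3): Wendy: 3 -> 6. State: Dave=6, Wendy=6
Event 9 (Dave -1): Dave: 6 -> 5. State: Dave=5, Wendy=6

Wendy's final count: 6

Answer: 6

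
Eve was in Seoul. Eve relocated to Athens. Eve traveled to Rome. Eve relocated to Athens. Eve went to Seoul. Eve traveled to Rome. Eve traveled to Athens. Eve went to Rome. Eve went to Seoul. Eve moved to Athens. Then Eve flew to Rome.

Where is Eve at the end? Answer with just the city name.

Tracking Eve's location:
Start: Eve is in Seoul.
After move 1: Seoul -> Athens. Eve is in Athens.
After move 2: Athens -> Rome. Eve is in Rome.
After move 3: Rome -> Athens. Eve is in Athens.
After move 4: Athens -> Seoul. Eve is in Seoul.
After move 5: Seoul -> Rome. Eve is in Rome.
After move 6: Rome -> Athens. Eve is in Athens.
After move 7: Athens -> Rome. Eve is in Rome.
After move 8: Rome -> Seoul. Eve is in Seoul.
After move 9: Seoul -> Athens. Eve is in Athens.
After move 10: Athens -> Rome. Eve is in Rome.

Answer: Rome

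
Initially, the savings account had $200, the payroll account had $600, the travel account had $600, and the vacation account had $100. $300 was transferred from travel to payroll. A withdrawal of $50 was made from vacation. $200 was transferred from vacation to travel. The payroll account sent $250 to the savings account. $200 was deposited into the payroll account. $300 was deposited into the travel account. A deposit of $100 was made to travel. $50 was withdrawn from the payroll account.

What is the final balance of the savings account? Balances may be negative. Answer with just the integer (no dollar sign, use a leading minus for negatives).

Answer: 450

Derivation:
Tracking account balances step by step:
Start: savings=200, payroll=600, travel=600, vacation=100
Event 1 (transfer 300 travel -> payroll): travel: 600 - 300 = 300, payroll: 600 + 300 = 900. Balances: savings=200, payroll=900, travel=300, vacation=100
Event 2 (withdraw 50 from vacation): vacation: 100 - 50 = 50. Balances: savings=200, payroll=900, travel=300, vacation=50
Event 3 (transfer 200 vacation -> travel): vacation: 50 - 200 = -150, travel: 300 + 200 = 500. Balances: savings=200, payroll=900, travel=500, vacation=-150
Event 4 (transfer 250 payroll -> savings): payroll: 900 - 250 = 650, savings: 200 + 250 = 450. Balances: savings=450, payroll=650, travel=500, vacation=-150
Event 5 (deposit 200 to payroll): payroll: 650 + 200 = 850. Balances: savings=450, payroll=850, travel=500, vacation=-150
Event 6 (deposit 300 to travel): travel: 500 + 300 = 800. Balances: savings=450, payroll=850, travel=800, vacation=-150
Event 7 (deposit 100 to travel): travel: 800 + 100 = 900. Balances: savings=450, payroll=850, travel=900, vacation=-150
Event 8 (withdraw 50 from payroll): payroll: 850 - 50 = 800. Balances: savings=450, payroll=800, travel=900, vacation=-150

Final balance of savings: 450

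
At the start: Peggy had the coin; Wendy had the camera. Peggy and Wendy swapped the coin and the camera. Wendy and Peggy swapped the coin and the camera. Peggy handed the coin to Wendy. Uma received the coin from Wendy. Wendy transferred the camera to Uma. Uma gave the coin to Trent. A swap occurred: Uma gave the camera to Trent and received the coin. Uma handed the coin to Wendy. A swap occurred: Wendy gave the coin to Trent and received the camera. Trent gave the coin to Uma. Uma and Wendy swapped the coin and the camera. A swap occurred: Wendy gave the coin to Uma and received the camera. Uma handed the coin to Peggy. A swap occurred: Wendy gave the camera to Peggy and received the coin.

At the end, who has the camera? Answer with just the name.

Answer: Peggy

Derivation:
Tracking all object holders:
Start: coin:Peggy, camera:Wendy
Event 1 (swap coin<->camera: now coin:Wendy, camera:Peggy). State: coin:Wendy, camera:Peggy
Event 2 (swap coin<->camera: now coin:Peggy, camera:Wendy). State: coin:Peggy, camera:Wendy
Event 3 (give coin: Peggy -> Wendy). State: coin:Wendy, camera:Wendy
Event 4 (give coin: Wendy -> Uma). State: coin:Uma, camera:Wendy
Event 5 (give camera: Wendy -> Uma). State: coin:Uma, camera:Uma
Event 6 (give coin: Uma -> Trent). State: coin:Trent, camera:Uma
Event 7 (swap camera<->coin: now camera:Trent, coin:Uma). State: coin:Uma, camera:Trent
Event 8 (give coin: Uma -> Wendy). State: coin:Wendy, camera:Trent
Event 9 (swap coin<->camera: now coin:Trent, camera:Wendy). State: coin:Trent, camera:Wendy
Event 10 (give coin: Trent -> Uma). State: coin:Uma, camera:Wendy
Event 11 (swap coin<->camera: now coin:Wendy, camera:Uma). State: coin:Wendy, camera:Uma
Event 12 (swap coin<->camera: now coin:Uma, camera:Wendy). State: coin:Uma, camera:Wendy
Event 13 (give coin: Uma -> Peggy). State: coin:Peggy, camera:Wendy
Event 14 (swap camera<->coin: now camera:Peggy, coin:Wendy). State: coin:Wendy, camera:Peggy

Final state: coin:Wendy, camera:Peggy
The camera is held by Peggy.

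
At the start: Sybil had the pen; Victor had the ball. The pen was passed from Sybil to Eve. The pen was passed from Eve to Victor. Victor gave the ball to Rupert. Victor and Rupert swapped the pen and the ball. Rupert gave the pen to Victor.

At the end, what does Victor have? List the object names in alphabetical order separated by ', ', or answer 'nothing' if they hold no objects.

Answer: ball, pen

Derivation:
Tracking all object holders:
Start: pen:Sybil, ball:Victor
Event 1 (give pen: Sybil -> Eve). State: pen:Eve, ball:Victor
Event 2 (give pen: Eve -> Victor). State: pen:Victor, ball:Victor
Event 3 (give ball: Victor -> Rupert). State: pen:Victor, ball:Rupert
Event 4 (swap pen<->ball: now pen:Rupert, ball:Victor). State: pen:Rupert, ball:Victor
Event 5 (give pen: Rupert -> Victor). State: pen:Victor, ball:Victor

Final state: pen:Victor, ball:Victor
Victor holds: ball, pen.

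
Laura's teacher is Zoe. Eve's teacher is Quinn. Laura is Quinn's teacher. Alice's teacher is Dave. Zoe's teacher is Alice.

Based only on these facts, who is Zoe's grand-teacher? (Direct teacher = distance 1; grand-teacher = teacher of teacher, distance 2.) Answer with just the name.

Reconstructing the teacher chain from the given facts:
  Dave -> Alice -> Zoe -> Laura -> Quinn -> Eve
(each arrow means 'teacher of the next')
Positions in the chain (0 = top):
  position of Dave: 0
  position of Alice: 1
  position of Zoe: 2
  position of Laura: 3
  position of Quinn: 4
  position of Eve: 5

Zoe is at position 2; the grand-teacher is 2 steps up the chain, i.e. position 0: Dave.

Answer: Dave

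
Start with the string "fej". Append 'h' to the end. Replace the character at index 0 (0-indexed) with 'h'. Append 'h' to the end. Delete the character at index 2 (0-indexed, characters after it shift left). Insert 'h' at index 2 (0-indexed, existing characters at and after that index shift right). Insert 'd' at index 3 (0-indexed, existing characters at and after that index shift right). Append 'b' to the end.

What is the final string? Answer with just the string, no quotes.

Answer: hehdhhb

Derivation:
Applying each edit step by step:
Start: "fej"
Op 1 (append 'h'): "fej" -> "fejh"
Op 2 (replace idx 0: 'f' -> 'h'): "fejh" -> "hejh"
Op 3 (append 'h'): "hejh" -> "hejhh"
Op 4 (delete idx 2 = 'j'): "hejhh" -> "hehh"
Op 5 (insert 'h' at idx 2): "hehh" -> "hehhh"
Op 6 (insert 'd' at idx 3): "hehhh" -> "hehdhh"
Op 7 (append 'b'): "hehdhh" -> "hehdhhb"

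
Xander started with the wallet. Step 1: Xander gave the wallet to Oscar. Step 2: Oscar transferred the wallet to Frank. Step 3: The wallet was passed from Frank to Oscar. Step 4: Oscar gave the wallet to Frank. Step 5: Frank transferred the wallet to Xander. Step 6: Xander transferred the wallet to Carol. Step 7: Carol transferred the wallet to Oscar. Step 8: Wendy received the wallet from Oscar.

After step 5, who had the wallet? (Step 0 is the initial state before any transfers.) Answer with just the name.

Tracking the wallet holder through step 5:
After step 0 (start): Xander
After step 1: Oscar
After step 2: Frank
After step 3: Oscar
After step 4: Frank
After step 5: Xander

At step 5, the holder is Xander.

Answer: Xander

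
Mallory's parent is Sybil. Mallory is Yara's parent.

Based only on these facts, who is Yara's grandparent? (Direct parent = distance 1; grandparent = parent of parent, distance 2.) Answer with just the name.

Answer: Sybil

Derivation:
Reconstructing the parent chain from the given facts:
  Sybil -> Mallory -> Yara
(each arrow means 'parent of the next')
Positions in the chain (0 = top):
  position of Sybil: 0
  position of Mallory: 1
  position of Yara: 2

Yara is at position 2; the grandparent is 2 steps up the chain, i.e. position 0: Sybil.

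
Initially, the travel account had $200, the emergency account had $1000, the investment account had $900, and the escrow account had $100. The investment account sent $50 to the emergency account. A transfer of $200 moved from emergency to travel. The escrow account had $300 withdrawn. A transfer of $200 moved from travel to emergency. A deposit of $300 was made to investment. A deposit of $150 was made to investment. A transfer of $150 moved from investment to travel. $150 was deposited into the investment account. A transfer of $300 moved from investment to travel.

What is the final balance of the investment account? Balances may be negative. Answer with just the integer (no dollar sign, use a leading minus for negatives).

Answer: 1000

Derivation:
Tracking account balances step by step:
Start: travel=200, emergency=1000, investment=900, escrow=100
Event 1 (transfer 50 investment -> emergency): investment: 900 - 50 = 850, emergency: 1000 + 50 = 1050. Balances: travel=200, emergency=1050, investment=850, escrow=100
Event 2 (transfer 200 emergency -> travel): emergency: 1050 - 200 = 850, travel: 200 + 200 = 400. Balances: travel=400, emergency=850, investment=850, escrow=100
Event 3 (withdraw 300 from escrow): escrow: 100 - 300 = -200. Balances: travel=400, emergency=850, investment=850, escrow=-200
Event 4 (transfer 200 travel -> emergency): travel: 400 - 200 = 200, emergency: 850 + 200 = 1050. Balances: travel=200, emergency=1050, investment=850, escrow=-200
Event 5 (deposit 300 to investment): investment: 850 + 300 = 1150. Balances: travel=200, emergency=1050, investment=1150, escrow=-200
Event 6 (deposit 150 to investment): investment: 1150 + 150 = 1300. Balances: travel=200, emergency=1050, investment=1300, escrow=-200
Event 7 (transfer 150 investment -> travel): investment: 1300 - 150 = 1150, travel: 200 + 150 = 350. Balances: travel=350, emergency=1050, investment=1150, escrow=-200
Event 8 (deposit 150 to investment): investment: 1150 + 150 = 1300. Balances: travel=350, emergency=1050, investment=1300, escrow=-200
Event 9 (transfer 300 investment -> travel): investment: 1300 - 300 = 1000, travel: 350 + 300 = 650. Balances: travel=650, emergency=1050, investment=1000, escrow=-200

Final balance of investment: 1000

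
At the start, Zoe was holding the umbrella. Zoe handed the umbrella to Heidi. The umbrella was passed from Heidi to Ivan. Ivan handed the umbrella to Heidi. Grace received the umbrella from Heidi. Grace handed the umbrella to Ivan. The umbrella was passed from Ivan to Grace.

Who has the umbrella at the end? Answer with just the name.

Answer: Grace

Derivation:
Tracking the umbrella through each event:
Start: Zoe has the umbrella.
After event 1: Heidi has the umbrella.
After event 2: Ivan has the umbrella.
After event 3: Heidi has the umbrella.
After event 4: Grace has the umbrella.
After event 5: Ivan has the umbrella.
After event 6: Grace has the umbrella.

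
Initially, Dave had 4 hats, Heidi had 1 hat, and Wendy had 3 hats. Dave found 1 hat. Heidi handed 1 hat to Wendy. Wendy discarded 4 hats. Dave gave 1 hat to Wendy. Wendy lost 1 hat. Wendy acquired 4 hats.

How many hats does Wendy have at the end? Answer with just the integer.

Answer: 4

Derivation:
Tracking counts step by step:
Start: Dave=4, Heidi=1, Wendy=3
Event 1 (Dave +1): Dave: 4 -> 5. State: Dave=5, Heidi=1, Wendy=3
Event 2 (Heidi -> Wendy, 1): Heidi: 1 -> 0, Wendy: 3 -> 4. State: Dave=5, Heidi=0, Wendy=4
Event 3 (Wendy -4): Wendy: 4 -> 0. State: Dave=5, Heidi=0, Wendy=0
Event 4 (Dave -> Wendy, 1): Dave: 5 -> 4, Wendy: 0 -> 1. State: Dave=4, Heidi=0, Wendy=1
Event 5 (Wendy -1): Wendy: 1 -> 0. State: Dave=4, Heidi=0, Wendy=0
Event 6 (Wendy +4): Wendy: 0 -> 4. State: Dave=4, Heidi=0, Wendy=4

Wendy's final count: 4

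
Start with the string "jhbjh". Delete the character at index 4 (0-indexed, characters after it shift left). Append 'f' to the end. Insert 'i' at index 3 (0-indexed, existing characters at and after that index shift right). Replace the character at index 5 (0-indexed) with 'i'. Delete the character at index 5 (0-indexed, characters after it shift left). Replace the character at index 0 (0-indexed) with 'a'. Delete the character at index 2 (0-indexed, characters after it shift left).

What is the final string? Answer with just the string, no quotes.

Applying each edit step by step:
Start: "jhbjh"
Op 1 (delete idx 4 = 'h'): "jhbjh" -> "jhbj"
Op 2 (append 'f'): "jhbj" -> "jhbjf"
Op 3 (insert 'i' at idx 3): "jhbjf" -> "jhbijf"
Op 4 (replace idx 5: 'f' -> 'i'): "jhbijf" -> "jhbiji"
Op 5 (delete idx 5 = 'i'): "jhbiji" -> "jhbij"
Op 6 (replace idx 0: 'j' -> 'a'): "jhbij" -> "ahbij"
Op 7 (delete idx 2 = 'b'): "ahbij" -> "ahij"

Answer: ahij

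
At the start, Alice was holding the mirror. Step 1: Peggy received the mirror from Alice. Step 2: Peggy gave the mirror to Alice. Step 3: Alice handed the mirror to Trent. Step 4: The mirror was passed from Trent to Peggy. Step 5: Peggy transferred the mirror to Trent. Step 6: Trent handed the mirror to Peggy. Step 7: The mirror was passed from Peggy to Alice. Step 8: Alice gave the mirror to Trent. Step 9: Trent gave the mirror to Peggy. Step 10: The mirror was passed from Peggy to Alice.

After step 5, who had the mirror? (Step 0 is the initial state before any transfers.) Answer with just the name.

Answer: Trent

Derivation:
Tracking the mirror holder through step 5:
After step 0 (start): Alice
After step 1: Peggy
After step 2: Alice
After step 3: Trent
After step 4: Peggy
After step 5: Trent

At step 5, the holder is Trent.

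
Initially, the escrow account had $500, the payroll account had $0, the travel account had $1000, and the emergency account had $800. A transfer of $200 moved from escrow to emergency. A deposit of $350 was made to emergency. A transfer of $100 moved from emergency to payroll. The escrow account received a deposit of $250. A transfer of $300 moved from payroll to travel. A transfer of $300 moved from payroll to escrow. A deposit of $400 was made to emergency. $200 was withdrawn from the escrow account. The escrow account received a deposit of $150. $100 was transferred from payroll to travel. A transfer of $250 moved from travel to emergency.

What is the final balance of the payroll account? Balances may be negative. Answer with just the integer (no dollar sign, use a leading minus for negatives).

Answer: -600

Derivation:
Tracking account balances step by step:
Start: escrow=500, payroll=0, travel=1000, emergency=800
Event 1 (transfer 200 escrow -> emergency): escrow: 500 - 200 = 300, emergency: 800 + 200 = 1000. Balances: escrow=300, payroll=0, travel=1000, emergency=1000
Event 2 (deposit 350 to emergency): emergency: 1000 + 350 = 1350. Balances: escrow=300, payroll=0, travel=1000, emergency=1350
Event 3 (transfer 100 emergency -> payroll): emergency: 1350 - 100 = 1250, payroll: 0 + 100 = 100. Balances: escrow=300, payroll=100, travel=1000, emergency=1250
Event 4 (deposit 250 to escrow): escrow: 300 + 250 = 550. Balances: escrow=550, payroll=100, travel=1000, emergency=1250
Event 5 (transfer 300 payroll -> travel): payroll: 100 - 300 = -200, travel: 1000 + 300 = 1300. Balances: escrow=550, payroll=-200, travel=1300, emergency=1250
Event 6 (transfer 300 payroll -> escrow): payroll: -200 - 300 = -500, escrow: 550 + 300 = 850. Balances: escrow=850, payroll=-500, travel=1300, emergency=1250
Event 7 (deposit 400 to emergency): emergency: 1250 + 400 = 1650. Balances: escrow=850, payroll=-500, travel=1300, emergency=1650
Event 8 (withdraw 200 from escrow): escrow: 850 - 200 = 650. Balances: escrow=650, payroll=-500, travel=1300, emergency=1650
Event 9 (deposit 150 to escrow): escrow: 650 + 150 = 800. Balances: escrow=800, payroll=-500, travel=1300, emergency=1650
Event 10 (transfer 100 payroll -> travel): payroll: -500 - 100 = -600, travel: 1300 + 100 = 1400. Balances: escrow=800, payroll=-600, travel=1400, emergency=1650
Event 11 (transfer 250 travel -> emergency): travel: 1400 - 250 = 1150, emergency: 1650 + 250 = 1900. Balances: escrow=800, payroll=-600, travel=1150, emergency=1900

Final balance of payroll: -600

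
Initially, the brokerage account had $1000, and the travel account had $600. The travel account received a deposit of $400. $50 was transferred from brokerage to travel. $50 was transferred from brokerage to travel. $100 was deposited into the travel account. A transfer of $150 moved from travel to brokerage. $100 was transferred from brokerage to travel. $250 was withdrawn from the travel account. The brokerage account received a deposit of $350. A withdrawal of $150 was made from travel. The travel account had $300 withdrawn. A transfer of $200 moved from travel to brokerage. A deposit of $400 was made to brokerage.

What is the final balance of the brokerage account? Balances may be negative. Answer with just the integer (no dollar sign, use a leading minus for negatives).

Tracking account balances step by step:
Start: brokerage=1000, travel=600
Event 1 (deposit 400 to travel): travel: 600 + 400 = 1000. Balances: brokerage=1000, travel=1000
Event 2 (transfer 50 brokerage -> travel): brokerage: 1000 - 50 = 950, travel: 1000 + 50 = 1050. Balances: brokerage=950, travel=1050
Event 3 (transfer 50 brokerage -> travel): brokerage: 950 - 50 = 900, travel: 1050 + 50 = 1100. Balances: brokerage=900, travel=1100
Event 4 (deposit 100 to travel): travel: 1100 + 100 = 1200. Balances: brokerage=900, travel=1200
Event 5 (transfer 150 travel -> brokerage): travel: 1200 - 150 = 1050, brokerage: 900 + 150 = 1050. Balances: brokerage=1050, travel=1050
Event 6 (transfer 100 brokerage -> travel): brokerage: 1050 - 100 = 950, travel: 1050 + 100 = 1150. Balances: brokerage=950, travel=1150
Event 7 (withdraw 250 from travel): travel: 1150 - 250 = 900. Balances: brokerage=950, travel=900
Event 8 (deposit 350 to brokerage): brokerage: 950 + 350 = 1300. Balances: brokerage=1300, travel=900
Event 9 (withdraw 150 from travel): travel: 900 - 150 = 750. Balances: brokerage=1300, travel=750
Event 10 (withdraw 300 from travel): travel: 750 - 300 = 450. Balances: brokerage=1300, travel=450
Event 11 (transfer 200 travel -> brokerage): travel: 450 - 200 = 250, brokerage: 1300 + 200 = 1500. Balances: brokerage=1500, travel=250
Event 12 (deposit 400 to brokerage): brokerage: 1500 + 400 = 1900. Balances: brokerage=1900, travel=250

Final balance of brokerage: 1900

Answer: 1900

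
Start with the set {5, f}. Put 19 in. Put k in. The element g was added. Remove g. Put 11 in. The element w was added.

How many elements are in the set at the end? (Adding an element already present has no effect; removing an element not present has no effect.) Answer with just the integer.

Answer: 6

Derivation:
Tracking the set through each operation:
Start: {5, f}
Event 1 (add 19): added. Set: {19, 5, f}
Event 2 (add k): added. Set: {19, 5, f, k}
Event 3 (add g): added. Set: {19, 5, f, g, k}
Event 4 (remove g): removed. Set: {19, 5, f, k}
Event 5 (add 11): added. Set: {11, 19, 5, f, k}
Event 6 (add w): added. Set: {11, 19, 5, f, k, w}

Final set: {11, 19, 5, f, k, w} (size 6)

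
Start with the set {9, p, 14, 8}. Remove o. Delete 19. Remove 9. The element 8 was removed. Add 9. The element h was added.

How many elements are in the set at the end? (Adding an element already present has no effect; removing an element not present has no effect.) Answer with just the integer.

Answer: 4

Derivation:
Tracking the set through each operation:
Start: {14, 8, 9, p}
Event 1 (remove o): not present, no change. Set: {14, 8, 9, p}
Event 2 (remove 19): not present, no change. Set: {14, 8, 9, p}
Event 3 (remove 9): removed. Set: {14, 8, p}
Event 4 (remove 8): removed. Set: {14, p}
Event 5 (add 9): added. Set: {14, 9, p}
Event 6 (add h): added. Set: {14, 9, h, p}

Final set: {14, 9, h, p} (size 4)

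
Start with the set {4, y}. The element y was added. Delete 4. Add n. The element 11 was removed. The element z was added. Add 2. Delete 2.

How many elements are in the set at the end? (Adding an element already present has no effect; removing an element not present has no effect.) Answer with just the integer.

Answer: 3

Derivation:
Tracking the set through each operation:
Start: {4, y}
Event 1 (add y): already present, no change. Set: {4, y}
Event 2 (remove 4): removed. Set: {y}
Event 3 (add n): added. Set: {n, y}
Event 4 (remove 11): not present, no change. Set: {n, y}
Event 5 (add z): added. Set: {n, y, z}
Event 6 (add 2): added. Set: {2, n, y, z}
Event 7 (remove 2): removed. Set: {n, y, z}

Final set: {n, y, z} (size 3)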